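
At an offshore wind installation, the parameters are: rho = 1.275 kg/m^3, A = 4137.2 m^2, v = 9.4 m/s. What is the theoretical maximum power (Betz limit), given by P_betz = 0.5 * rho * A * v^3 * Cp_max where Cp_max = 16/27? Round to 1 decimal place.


The Betz coefficient Cp_max = 16/27 = 0.5926
v^3 = 9.4^3 = 830.584
P_betz = 0.5 * rho * A * v^3 * Cp_max
P_betz = 0.5 * 1.275 * 4137.2 * 830.584 * 0.5926
P_betz = 1298154.8 W

1298154.8


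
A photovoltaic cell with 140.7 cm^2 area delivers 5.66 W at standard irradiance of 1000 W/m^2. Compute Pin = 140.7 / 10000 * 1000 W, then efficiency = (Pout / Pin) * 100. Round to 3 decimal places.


First compute the input power:
  Pin = area_cm2 / 10000 * G = 140.7 / 10000 * 1000 = 14.07 W
Then compute efficiency:
  Efficiency = (Pout / Pin) * 100 = (5.66 / 14.07) * 100
  Efficiency = 40.227%

40.227


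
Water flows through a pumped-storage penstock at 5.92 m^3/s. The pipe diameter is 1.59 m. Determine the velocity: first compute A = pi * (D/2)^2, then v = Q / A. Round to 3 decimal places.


Compute pipe cross-sectional area:
  A = pi * (D/2)^2 = pi * (1.59/2)^2 = 1.9856 m^2
Calculate velocity:
  v = Q / A = 5.92 / 1.9856
  v = 2.982 m/s

2.982


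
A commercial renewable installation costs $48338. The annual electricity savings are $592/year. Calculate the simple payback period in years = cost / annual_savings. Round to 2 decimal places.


Simple payback period = initial cost / annual savings
Payback = 48338 / 592
Payback = 81.65 years

81.65


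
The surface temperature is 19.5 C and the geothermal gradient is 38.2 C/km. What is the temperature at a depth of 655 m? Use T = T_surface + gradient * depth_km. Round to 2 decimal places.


Convert depth to km: 655 / 1000 = 0.655 km
Temperature increase = gradient * depth_km = 38.2 * 0.655 = 25.02 C
Temperature at depth = T_surface + delta_T = 19.5 + 25.02
T = 44.52 C

44.52


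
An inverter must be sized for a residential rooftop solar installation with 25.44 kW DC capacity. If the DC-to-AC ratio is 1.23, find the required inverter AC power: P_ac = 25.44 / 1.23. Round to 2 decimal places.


The inverter AC capacity is determined by the DC/AC ratio.
Given: P_dc = 25.44 kW, DC/AC ratio = 1.23
P_ac = P_dc / ratio = 25.44 / 1.23
P_ac = 20.68 kW

20.68


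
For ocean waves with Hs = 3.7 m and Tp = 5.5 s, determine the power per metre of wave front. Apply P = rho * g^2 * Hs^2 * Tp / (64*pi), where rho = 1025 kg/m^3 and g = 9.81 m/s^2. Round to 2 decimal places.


Apply wave power formula:
  g^2 = 9.81^2 = 96.2361
  Hs^2 = 3.7^2 = 13.69
  Numerator = rho * g^2 * Hs^2 * Tp = 1025 * 96.2361 * 13.69 * 5.5 = 7427249.58
  Denominator = 64 * pi = 201.0619
  P = 7427249.58 / 201.0619 = 36940.11 W/m

36940.11


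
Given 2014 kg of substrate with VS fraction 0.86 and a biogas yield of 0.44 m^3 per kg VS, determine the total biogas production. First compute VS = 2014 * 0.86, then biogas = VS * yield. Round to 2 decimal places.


Compute volatile solids:
  VS = mass * VS_fraction = 2014 * 0.86 = 1732.04 kg
Calculate biogas volume:
  Biogas = VS * specific_yield = 1732.04 * 0.44
  Biogas = 762.10 m^3

762.10


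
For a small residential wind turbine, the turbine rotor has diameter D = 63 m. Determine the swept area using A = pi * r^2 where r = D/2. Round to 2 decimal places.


Compute the rotor radius:
  r = D / 2 = 63 / 2 = 31.5 m
Calculate swept area:
  A = pi * r^2 = pi * 31.5^2
  A = 3117.25 m^2

3117.25


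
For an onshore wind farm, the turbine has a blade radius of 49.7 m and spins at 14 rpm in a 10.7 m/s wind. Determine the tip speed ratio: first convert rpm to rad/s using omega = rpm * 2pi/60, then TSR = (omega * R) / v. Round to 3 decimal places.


Convert rotational speed to rad/s:
  omega = 14 * 2 * pi / 60 = 1.4661 rad/s
Compute tip speed:
  v_tip = omega * R = 1.4661 * 49.7 = 72.864 m/s
Tip speed ratio:
  TSR = v_tip / v_wind = 72.864 / 10.7 = 6.810

6.810


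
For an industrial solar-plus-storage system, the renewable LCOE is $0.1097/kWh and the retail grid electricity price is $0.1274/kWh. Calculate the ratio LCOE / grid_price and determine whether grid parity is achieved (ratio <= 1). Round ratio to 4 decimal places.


Compare LCOE to grid price:
  LCOE = $0.1097/kWh, Grid price = $0.1274/kWh
  Ratio = LCOE / grid_price = 0.1097 / 0.1274 = 0.8611
  Grid parity achieved (ratio <= 1)? yes

0.8611


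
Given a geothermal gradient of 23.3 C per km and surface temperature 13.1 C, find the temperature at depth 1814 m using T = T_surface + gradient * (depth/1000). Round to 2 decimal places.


Convert depth to km: 1814 / 1000 = 1.814 km
Temperature increase = gradient * depth_km = 23.3 * 1.814 = 42.27 C
Temperature at depth = T_surface + delta_T = 13.1 + 42.27
T = 55.37 C

55.37


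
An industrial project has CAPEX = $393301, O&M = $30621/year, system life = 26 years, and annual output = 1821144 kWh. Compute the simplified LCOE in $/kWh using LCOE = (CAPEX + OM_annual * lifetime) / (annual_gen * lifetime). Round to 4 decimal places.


Total cost = CAPEX + OM * lifetime = 393301 + 30621 * 26 = 393301 + 796146 = 1189447
Total generation = annual * lifetime = 1821144 * 26 = 47349744 kWh
LCOE = 1189447 / 47349744
LCOE = 0.0251 $/kWh

0.0251


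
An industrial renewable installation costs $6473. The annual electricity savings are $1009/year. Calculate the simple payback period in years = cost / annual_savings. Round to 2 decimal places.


Simple payback period = initial cost / annual savings
Payback = 6473 / 1009
Payback = 6.42 years

6.42


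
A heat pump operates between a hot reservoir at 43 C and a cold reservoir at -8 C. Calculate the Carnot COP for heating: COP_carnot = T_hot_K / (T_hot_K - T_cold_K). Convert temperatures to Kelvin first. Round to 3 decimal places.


Convert to Kelvin:
  T_hot = 43 + 273.15 = 316.15 K
  T_cold = -8 + 273.15 = 265.15 K
Apply Carnot COP formula:
  COP = T_hot_K / (T_hot_K - T_cold_K) = 316.15 / 51.0
  COP = 6.199

6.199


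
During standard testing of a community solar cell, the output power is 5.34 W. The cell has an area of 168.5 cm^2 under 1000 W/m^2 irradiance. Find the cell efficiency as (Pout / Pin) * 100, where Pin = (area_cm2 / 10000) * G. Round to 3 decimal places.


First compute the input power:
  Pin = area_cm2 / 10000 * G = 168.5 / 10000 * 1000 = 16.85 W
Then compute efficiency:
  Efficiency = (Pout / Pin) * 100 = (5.34 / 16.85) * 100
  Efficiency = 31.691%

31.691


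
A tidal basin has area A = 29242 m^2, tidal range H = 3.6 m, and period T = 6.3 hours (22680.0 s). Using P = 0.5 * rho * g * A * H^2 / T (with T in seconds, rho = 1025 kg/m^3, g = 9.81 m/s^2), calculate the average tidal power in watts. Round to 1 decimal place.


Convert period to seconds: T = 6.3 * 3600 = 22680.0 s
H^2 = 3.6^2 = 12.96
P = 0.5 * rho * g * A * H^2 / T
P = 0.5 * 1025 * 9.81 * 29242 * 12.96 / 22680.0
P = 84010.2 W

84010.2


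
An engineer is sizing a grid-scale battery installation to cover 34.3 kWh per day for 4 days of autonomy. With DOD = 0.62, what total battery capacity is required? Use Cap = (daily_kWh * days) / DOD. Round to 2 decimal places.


Total energy needed = daily * days = 34.3 * 4 = 137.2 kWh
Account for depth of discharge:
  Cap = total_energy / DOD = 137.2 / 0.62
  Cap = 221.29 kWh

221.29


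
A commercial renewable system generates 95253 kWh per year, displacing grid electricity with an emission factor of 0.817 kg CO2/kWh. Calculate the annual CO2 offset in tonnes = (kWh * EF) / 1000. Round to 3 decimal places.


CO2 offset in kg = generation * emission_factor
CO2 offset = 95253 * 0.817 = 77821.7 kg
Convert to tonnes:
  CO2 offset = 77821.7 / 1000 = 77.822 tonnes

77.822


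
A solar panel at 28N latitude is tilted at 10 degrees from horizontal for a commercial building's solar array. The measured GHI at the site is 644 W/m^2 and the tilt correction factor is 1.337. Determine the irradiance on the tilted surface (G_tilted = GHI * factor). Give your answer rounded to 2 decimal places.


Identify the given values:
  GHI = 644 W/m^2, tilt correction factor = 1.337
Apply the formula G_tilted = GHI * factor:
  G_tilted = 644 * 1.337
  G_tilted = 861.03 W/m^2

861.03


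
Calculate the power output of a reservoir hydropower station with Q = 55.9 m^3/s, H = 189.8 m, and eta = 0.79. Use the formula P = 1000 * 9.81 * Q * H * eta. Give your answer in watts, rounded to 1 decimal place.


Apply the hydropower formula P = rho * g * Q * H * eta
rho * g = 1000 * 9.81 = 9810.0
P = 9810.0 * 55.9 * 189.8 * 0.79
P = 82225044.0 W

82225044.0


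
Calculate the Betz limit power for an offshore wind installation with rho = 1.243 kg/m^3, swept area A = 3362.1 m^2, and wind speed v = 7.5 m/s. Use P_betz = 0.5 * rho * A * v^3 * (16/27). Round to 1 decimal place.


The Betz coefficient Cp_max = 16/27 = 0.5926
v^3 = 7.5^3 = 421.875
P_betz = 0.5 * rho * A * v^3 * Cp_max
P_betz = 0.5 * 1.243 * 3362.1 * 421.875 * 0.5926
P_betz = 522386.3 W

522386.3


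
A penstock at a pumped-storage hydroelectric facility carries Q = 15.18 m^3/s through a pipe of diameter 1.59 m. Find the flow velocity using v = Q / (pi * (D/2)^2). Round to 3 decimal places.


Compute pipe cross-sectional area:
  A = pi * (D/2)^2 = pi * (1.59/2)^2 = 1.9856 m^2
Calculate velocity:
  v = Q / A = 15.18 / 1.9856
  v = 7.645 m/s

7.645


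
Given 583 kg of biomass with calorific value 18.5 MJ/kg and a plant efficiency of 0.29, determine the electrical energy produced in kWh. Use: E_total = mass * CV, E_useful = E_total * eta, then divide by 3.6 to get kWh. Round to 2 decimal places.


Total energy = mass * CV = 583 * 18.5 = 10785.5 MJ
Useful energy = total * eta = 10785.5 * 0.29 = 3127.8 MJ
Convert to kWh: 3127.8 / 3.6
Useful energy = 868.83 kWh

868.83


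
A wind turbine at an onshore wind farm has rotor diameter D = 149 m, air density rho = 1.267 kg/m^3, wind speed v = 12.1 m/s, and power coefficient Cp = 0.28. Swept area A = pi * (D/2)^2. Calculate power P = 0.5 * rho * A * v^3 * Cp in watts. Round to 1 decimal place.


Step 1 -- Compute swept area:
  A = pi * (D/2)^2 = pi * (149/2)^2 = 17436.62 m^2
Step 2 -- Apply wind power equation:
  P = 0.5 * rho * A * v^3 * Cp
  v^3 = 12.1^3 = 1771.561
  P = 0.5 * 1.267 * 17436.62 * 1771.561 * 0.28
  P = 5479276.0 W

5479276.0


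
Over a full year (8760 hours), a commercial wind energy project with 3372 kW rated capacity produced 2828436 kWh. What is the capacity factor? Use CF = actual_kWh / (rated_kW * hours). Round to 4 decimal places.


Capacity factor = actual output / maximum possible output
Maximum possible = rated * hours = 3372 * 8760 = 29538720 kWh
CF = 2828436 / 29538720
CF = 0.0958

0.0958


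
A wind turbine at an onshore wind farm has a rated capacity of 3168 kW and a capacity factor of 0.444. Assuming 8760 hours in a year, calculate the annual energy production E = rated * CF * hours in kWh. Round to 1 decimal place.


Annual energy = rated_kW * capacity_factor * hours_per_year
Given: P_rated = 3168 kW, CF = 0.444, hours = 8760
E = 3168 * 0.444 * 8760
E = 12321745.9 kWh

12321745.9


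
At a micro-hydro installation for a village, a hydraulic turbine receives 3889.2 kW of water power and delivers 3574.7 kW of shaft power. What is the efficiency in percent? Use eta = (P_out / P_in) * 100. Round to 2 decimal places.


Turbine efficiency = (output power / input power) * 100
eta = (3574.7 / 3889.2) * 100
eta = 91.91%

91.91


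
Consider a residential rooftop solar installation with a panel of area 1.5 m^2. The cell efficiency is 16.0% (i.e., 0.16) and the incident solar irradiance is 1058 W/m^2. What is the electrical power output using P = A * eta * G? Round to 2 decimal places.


Use the solar power formula P = A * eta * G.
Given: A = 1.5 m^2, eta = 0.16, G = 1058 W/m^2
P = 1.5 * 0.16 * 1058
P = 253.92 W

253.92


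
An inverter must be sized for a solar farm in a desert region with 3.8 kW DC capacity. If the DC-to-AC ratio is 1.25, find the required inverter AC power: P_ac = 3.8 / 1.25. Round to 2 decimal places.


The inverter AC capacity is determined by the DC/AC ratio.
Given: P_dc = 3.8 kW, DC/AC ratio = 1.25
P_ac = P_dc / ratio = 3.8 / 1.25
P_ac = 3.04 kW

3.04


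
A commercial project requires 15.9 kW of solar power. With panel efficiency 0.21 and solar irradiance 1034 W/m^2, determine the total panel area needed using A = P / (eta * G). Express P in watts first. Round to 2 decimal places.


Convert target power to watts: P = 15.9 * 1000 = 15900.0 W
Compute denominator: eta * G = 0.21 * 1034 = 217.14
Required area A = P / (eta * G) = 15900.0 / 217.14
A = 73.22 m^2

73.22


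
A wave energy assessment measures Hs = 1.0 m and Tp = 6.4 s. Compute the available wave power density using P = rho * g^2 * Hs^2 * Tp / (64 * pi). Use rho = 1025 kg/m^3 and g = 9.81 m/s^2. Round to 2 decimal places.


Apply wave power formula:
  g^2 = 9.81^2 = 96.2361
  Hs^2 = 1.0^2 = 1.0
  Numerator = rho * g^2 * Hs^2 * Tp = 1025 * 96.2361 * 1.0 * 6.4 = 631308.82
  Denominator = 64 * pi = 201.0619
  P = 631308.82 / 201.0619 = 3139.87 W/m

3139.87


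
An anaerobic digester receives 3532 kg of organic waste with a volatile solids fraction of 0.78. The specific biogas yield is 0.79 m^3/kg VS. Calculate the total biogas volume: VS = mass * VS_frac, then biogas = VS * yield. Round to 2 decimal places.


Compute volatile solids:
  VS = mass * VS_fraction = 3532 * 0.78 = 2754.96 kg
Calculate biogas volume:
  Biogas = VS * specific_yield = 2754.96 * 0.79
  Biogas = 2176.42 m^3

2176.42


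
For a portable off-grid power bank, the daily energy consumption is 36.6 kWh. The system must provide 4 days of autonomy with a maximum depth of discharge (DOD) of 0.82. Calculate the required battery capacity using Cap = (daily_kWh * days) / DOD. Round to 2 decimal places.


Total energy needed = daily * days = 36.6 * 4 = 146.4 kWh
Account for depth of discharge:
  Cap = total_energy / DOD = 146.4 / 0.82
  Cap = 178.54 kWh

178.54


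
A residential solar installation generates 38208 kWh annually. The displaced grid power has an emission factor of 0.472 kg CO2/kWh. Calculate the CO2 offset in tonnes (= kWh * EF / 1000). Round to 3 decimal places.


CO2 offset in kg = generation * emission_factor
CO2 offset = 38208 * 0.472 = 18034.18 kg
Convert to tonnes:
  CO2 offset = 18034.18 / 1000 = 18.034 tonnes

18.034


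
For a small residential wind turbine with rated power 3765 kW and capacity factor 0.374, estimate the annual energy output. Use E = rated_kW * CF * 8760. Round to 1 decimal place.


Annual energy = rated_kW * capacity_factor * hours_per_year
Given: P_rated = 3765 kW, CF = 0.374, hours = 8760
E = 3765 * 0.374 * 8760
E = 12335043.6 kWh

12335043.6


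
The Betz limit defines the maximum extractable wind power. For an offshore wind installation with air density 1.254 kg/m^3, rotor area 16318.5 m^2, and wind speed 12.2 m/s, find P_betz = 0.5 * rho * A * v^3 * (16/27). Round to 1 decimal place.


The Betz coefficient Cp_max = 16/27 = 0.5926
v^3 = 12.2^3 = 1815.848
P_betz = 0.5 * rho * A * v^3 * Cp_max
P_betz = 0.5 * 1.254 * 16318.5 * 1815.848 * 0.5926
P_betz = 11009902.9 W

11009902.9


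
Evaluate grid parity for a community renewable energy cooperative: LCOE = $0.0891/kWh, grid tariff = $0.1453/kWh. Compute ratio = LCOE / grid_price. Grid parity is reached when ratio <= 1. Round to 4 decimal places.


Compare LCOE to grid price:
  LCOE = $0.0891/kWh, Grid price = $0.1453/kWh
  Ratio = LCOE / grid_price = 0.0891 / 0.1453 = 0.6132
  Grid parity achieved (ratio <= 1)? yes

0.6132


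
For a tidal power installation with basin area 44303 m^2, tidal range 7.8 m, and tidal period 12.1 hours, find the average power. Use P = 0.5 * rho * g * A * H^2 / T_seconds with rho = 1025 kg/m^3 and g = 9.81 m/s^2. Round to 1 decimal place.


Convert period to seconds: T = 12.1 * 3600 = 43560.0 s
H^2 = 7.8^2 = 60.84
P = 0.5 * rho * g * A * H^2 / T
P = 0.5 * 1025 * 9.81 * 44303 * 60.84 / 43560.0
P = 311098.1 W

311098.1


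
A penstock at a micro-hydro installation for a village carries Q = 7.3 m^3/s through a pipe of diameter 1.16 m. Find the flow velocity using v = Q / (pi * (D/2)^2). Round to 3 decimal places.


Compute pipe cross-sectional area:
  A = pi * (D/2)^2 = pi * (1.16/2)^2 = 1.0568 m^2
Calculate velocity:
  v = Q / A = 7.3 / 1.0568
  v = 6.907 m/s

6.907


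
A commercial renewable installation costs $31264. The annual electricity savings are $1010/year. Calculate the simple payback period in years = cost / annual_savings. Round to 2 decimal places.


Simple payback period = initial cost / annual savings
Payback = 31264 / 1010
Payback = 30.95 years

30.95


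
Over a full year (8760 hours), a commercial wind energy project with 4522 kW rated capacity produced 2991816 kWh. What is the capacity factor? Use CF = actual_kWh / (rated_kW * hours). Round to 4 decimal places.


Capacity factor = actual output / maximum possible output
Maximum possible = rated * hours = 4522 * 8760 = 39612720 kWh
CF = 2991816 / 39612720
CF = 0.0755

0.0755


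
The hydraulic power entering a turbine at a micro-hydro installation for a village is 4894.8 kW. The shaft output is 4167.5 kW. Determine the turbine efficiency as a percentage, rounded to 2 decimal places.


Turbine efficiency = (output power / input power) * 100
eta = (4167.5 / 4894.8) * 100
eta = 85.14%

85.14


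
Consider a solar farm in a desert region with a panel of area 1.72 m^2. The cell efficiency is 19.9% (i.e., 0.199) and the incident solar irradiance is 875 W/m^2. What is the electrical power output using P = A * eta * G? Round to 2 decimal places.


Use the solar power formula P = A * eta * G.
Given: A = 1.72 m^2, eta = 0.199, G = 875 W/m^2
P = 1.72 * 0.199 * 875
P = 299.50 W

299.50


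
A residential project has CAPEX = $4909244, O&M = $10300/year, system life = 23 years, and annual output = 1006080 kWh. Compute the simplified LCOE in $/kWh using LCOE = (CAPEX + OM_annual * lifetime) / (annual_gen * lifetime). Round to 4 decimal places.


Total cost = CAPEX + OM * lifetime = 4909244 + 10300 * 23 = 4909244 + 236900 = 5146144
Total generation = annual * lifetime = 1006080 * 23 = 23139840 kWh
LCOE = 5146144 / 23139840
LCOE = 0.2224 $/kWh

0.2224


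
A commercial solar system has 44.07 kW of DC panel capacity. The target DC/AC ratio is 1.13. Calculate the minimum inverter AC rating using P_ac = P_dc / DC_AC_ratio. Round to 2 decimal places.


The inverter AC capacity is determined by the DC/AC ratio.
Given: P_dc = 44.07 kW, DC/AC ratio = 1.13
P_ac = P_dc / ratio = 44.07 / 1.13
P_ac = 39.00 kW

39.00


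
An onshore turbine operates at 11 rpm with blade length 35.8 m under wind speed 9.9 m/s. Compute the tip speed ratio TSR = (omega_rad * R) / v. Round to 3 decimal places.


Convert rotational speed to rad/s:
  omega = 11 * 2 * pi / 60 = 1.1519 rad/s
Compute tip speed:
  v_tip = omega * R = 1.1519 * 35.8 = 41.239 m/s
Tip speed ratio:
  TSR = v_tip / v_wind = 41.239 / 9.9 = 4.166

4.166


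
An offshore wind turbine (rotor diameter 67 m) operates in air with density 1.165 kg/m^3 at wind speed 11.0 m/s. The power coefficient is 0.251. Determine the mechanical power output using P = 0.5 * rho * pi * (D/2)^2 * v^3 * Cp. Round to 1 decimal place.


Step 1 -- Compute swept area:
  A = pi * (D/2)^2 = pi * (67/2)^2 = 3525.65 m^2
Step 2 -- Apply wind power equation:
  P = 0.5 * rho * A * v^3 * Cp
  v^3 = 11.0^3 = 1331.0
  P = 0.5 * 1.165 * 3525.65 * 1331.0 * 0.251
  P = 686099.6 W

686099.6


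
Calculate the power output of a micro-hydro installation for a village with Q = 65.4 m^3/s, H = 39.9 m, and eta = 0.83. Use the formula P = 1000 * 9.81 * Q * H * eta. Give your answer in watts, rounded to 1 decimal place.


Apply the hydropower formula P = rho * g * Q * H * eta
rho * g = 1000 * 9.81 = 9810.0
P = 9810.0 * 65.4 * 39.9 * 0.83
P = 21247006.2 W

21247006.2


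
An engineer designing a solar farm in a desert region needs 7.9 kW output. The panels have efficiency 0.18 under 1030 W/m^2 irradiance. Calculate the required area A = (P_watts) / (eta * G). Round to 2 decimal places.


Convert target power to watts: P = 7.9 * 1000 = 7900.0 W
Compute denominator: eta * G = 0.18 * 1030 = 185.4
Required area A = P / (eta * G) = 7900.0 / 185.4
A = 42.61 m^2

42.61


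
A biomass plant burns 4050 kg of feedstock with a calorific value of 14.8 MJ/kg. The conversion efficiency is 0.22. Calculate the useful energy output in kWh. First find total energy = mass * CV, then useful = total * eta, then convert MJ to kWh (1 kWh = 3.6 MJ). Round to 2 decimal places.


Total energy = mass * CV = 4050 * 14.8 = 59940.0 MJ
Useful energy = total * eta = 59940.0 * 0.22 = 13186.8 MJ
Convert to kWh: 13186.8 / 3.6
Useful energy = 3663.00 kWh

3663.00


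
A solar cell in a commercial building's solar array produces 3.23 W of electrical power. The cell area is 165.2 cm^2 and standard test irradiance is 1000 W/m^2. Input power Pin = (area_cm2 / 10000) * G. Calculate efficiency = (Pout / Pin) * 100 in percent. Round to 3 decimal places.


First compute the input power:
  Pin = area_cm2 / 10000 * G = 165.2 / 10000 * 1000 = 16.52 W
Then compute efficiency:
  Efficiency = (Pout / Pin) * 100 = (3.23 / 16.52) * 100
  Efficiency = 19.552%

19.552


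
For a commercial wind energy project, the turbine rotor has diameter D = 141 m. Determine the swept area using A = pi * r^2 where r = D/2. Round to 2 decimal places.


Compute the rotor radius:
  r = D / 2 = 141 / 2 = 70.5 m
Calculate swept area:
  A = pi * r^2 = pi * 70.5^2
  A = 15614.50 m^2

15614.50


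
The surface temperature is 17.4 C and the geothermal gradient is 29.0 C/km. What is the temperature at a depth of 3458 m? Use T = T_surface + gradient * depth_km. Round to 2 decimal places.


Convert depth to km: 3458 / 1000 = 3.458 km
Temperature increase = gradient * depth_km = 29.0 * 3.458 = 100.28 C
Temperature at depth = T_surface + delta_T = 17.4 + 100.28
T = 117.68 C

117.68


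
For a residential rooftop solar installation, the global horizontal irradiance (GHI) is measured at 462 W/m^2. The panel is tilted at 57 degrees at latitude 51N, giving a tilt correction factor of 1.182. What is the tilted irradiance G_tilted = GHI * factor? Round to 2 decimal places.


Identify the given values:
  GHI = 462 W/m^2, tilt correction factor = 1.182
Apply the formula G_tilted = GHI * factor:
  G_tilted = 462 * 1.182
  G_tilted = 546.08 W/m^2

546.08


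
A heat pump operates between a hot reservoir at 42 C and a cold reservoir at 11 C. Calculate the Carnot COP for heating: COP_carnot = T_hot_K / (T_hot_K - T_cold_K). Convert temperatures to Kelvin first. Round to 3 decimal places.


Convert to Kelvin:
  T_hot = 42 + 273.15 = 315.15 K
  T_cold = 11 + 273.15 = 284.15 K
Apply Carnot COP formula:
  COP = T_hot_K / (T_hot_K - T_cold_K) = 315.15 / 31.0
  COP = 10.166

10.166


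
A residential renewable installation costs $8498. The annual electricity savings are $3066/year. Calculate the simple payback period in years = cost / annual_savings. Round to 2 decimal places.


Simple payback period = initial cost / annual savings
Payback = 8498 / 3066
Payback = 2.77 years

2.77


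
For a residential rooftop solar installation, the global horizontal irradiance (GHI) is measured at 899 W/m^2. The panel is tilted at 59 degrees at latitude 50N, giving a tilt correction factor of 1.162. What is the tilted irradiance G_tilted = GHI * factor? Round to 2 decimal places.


Identify the given values:
  GHI = 899 W/m^2, tilt correction factor = 1.162
Apply the formula G_tilted = GHI * factor:
  G_tilted = 899 * 1.162
  G_tilted = 1044.64 W/m^2

1044.64


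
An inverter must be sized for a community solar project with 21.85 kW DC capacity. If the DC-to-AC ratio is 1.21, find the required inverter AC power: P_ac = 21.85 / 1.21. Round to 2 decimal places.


The inverter AC capacity is determined by the DC/AC ratio.
Given: P_dc = 21.85 kW, DC/AC ratio = 1.21
P_ac = P_dc / ratio = 21.85 / 1.21
P_ac = 18.06 kW

18.06


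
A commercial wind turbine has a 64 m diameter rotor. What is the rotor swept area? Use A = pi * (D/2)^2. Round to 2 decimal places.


Compute the rotor radius:
  r = D / 2 = 64 / 2 = 32.0 m
Calculate swept area:
  A = pi * r^2 = pi * 32.0^2
  A = 3216.99 m^2

3216.99


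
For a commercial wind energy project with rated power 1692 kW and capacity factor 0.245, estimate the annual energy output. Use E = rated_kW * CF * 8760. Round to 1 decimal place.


Annual energy = rated_kW * capacity_factor * hours_per_year
Given: P_rated = 1692 kW, CF = 0.245, hours = 8760
E = 1692 * 0.245 * 8760
E = 3631370.4 kWh

3631370.4


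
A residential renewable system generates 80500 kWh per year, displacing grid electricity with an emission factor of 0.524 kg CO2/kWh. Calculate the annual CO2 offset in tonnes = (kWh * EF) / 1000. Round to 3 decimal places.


CO2 offset in kg = generation * emission_factor
CO2 offset = 80500 * 0.524 = 42182.0 kg
Convert to tonnes:
  CO2 offset = 42182.0 / 1000 = 42.182 tonnes

42.182


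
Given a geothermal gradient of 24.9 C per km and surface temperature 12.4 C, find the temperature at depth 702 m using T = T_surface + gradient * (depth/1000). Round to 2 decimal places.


Convert depth to km: 702 / 1000 = 0.702 km
Temperature increase = gradient * depth_km = 24.9 * 0.702 = 17.48 C
Temperature at depth = T_surface + delta_T = 12.4 + 17.48
T = 29.88 C

29.88


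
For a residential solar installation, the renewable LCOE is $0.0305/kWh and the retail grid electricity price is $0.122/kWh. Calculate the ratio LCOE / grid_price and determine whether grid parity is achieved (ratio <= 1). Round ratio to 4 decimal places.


Compare LCOE to grid price:
  LCOE = $0.0305/kWh, Grid price = $0.122/kWh
  Ratio = LCOE / grid_price = 0.0305 / 0.122 = 0.2500
  Grid parity achieved (ratio <= 1)? yes

0.2500


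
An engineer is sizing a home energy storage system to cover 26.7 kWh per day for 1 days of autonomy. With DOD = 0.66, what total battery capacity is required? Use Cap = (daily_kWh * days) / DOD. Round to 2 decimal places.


Total energy needed = daily * days = 26.7 * 1 = 26.7 kWh
Account for depth of discharge:
  Cap = total_energy / DOD = 26.7 / 0.66
  Cap = 40.45 kWh

40.45


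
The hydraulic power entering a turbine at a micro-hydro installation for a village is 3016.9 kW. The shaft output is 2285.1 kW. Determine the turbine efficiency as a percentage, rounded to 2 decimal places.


Turbine efficiency = (output power / input power) * 100
eta = (2285.1 / 3016.9) * 100
eta = 75.74%

75.74


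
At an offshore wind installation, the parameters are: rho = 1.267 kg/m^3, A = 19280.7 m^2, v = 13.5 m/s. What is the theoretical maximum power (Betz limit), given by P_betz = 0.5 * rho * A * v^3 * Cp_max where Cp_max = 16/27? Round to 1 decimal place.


The Betz coefficient Cp_max = 16/27 = 0.5926
v^3 = 13.5^3 = 2460.375
P_betz = 0.5 * rho * A * v^3 * Cp_max
P_betz = 0.5 * 1.267 * 19280.7 * 2460.375 * 0.5926
P_betz = 17808483.6 W

17808483.6


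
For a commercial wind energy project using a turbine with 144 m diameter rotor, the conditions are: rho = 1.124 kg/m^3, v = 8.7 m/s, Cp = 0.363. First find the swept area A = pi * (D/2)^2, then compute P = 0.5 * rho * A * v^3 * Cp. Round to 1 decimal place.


Step 1 -- Compute swept area:
  A = pi * (D/2)^2 = pi * (144/2)^2 = 16286.02 m^2
Step 2 -- Apply wind power equation:
  P = 0.5 * rho * A * v^3 * Cp
  v^3 = 8.7^3 = 658.503
  P = 0.5 * 1.124 * 16286.02 * 658.503 * 0.363
  P = 2187840.0 W

2187840.0


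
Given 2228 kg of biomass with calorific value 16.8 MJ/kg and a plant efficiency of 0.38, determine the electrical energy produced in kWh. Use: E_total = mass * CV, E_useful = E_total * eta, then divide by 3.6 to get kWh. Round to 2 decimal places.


Total energy = mass * CV = 2228 * 16.8 = 37430.4 MJ
Useful energy = total * eta = 37430.4 * 0.38 = 14223.55 MJ
Convert to kWh: 14223.55 / 3.6
Useful energy = 3950.99 kWh

3950.99


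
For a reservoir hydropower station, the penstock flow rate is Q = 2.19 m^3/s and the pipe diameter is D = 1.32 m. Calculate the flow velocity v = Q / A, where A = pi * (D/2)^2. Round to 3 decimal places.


Compute pipe cross-sectional area:
  A = pi * (D/2)^2 = pi * (1.32/2)^2 = 1.3685 m^2
Calculate velocity:
  v = Q / A = 2.19 / 1.3685
  v = 1.600 m/s

1.600


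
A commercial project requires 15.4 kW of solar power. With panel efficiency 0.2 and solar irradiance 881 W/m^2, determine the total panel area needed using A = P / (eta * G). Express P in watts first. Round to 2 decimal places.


Convert target power to watts: P = 15.4 * 1000 = 15400.0 W
Compute denominator: eta * G = 0.2 * 881 = 176.2
Required area A = P / (eta * G) = 15400.0 / 176.2
A = 87.40 m^2

87.40


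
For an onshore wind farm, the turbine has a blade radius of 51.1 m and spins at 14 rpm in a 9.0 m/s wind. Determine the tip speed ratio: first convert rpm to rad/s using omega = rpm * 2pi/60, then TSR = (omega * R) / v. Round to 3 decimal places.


Convert rotational speed to rad/s:
  omega = 14 * 2 * pi / 60 = 1.4661 rad/s
Compute tip speed:
  v_tip = omega * R = 1.4661 * 51.1 = 74.917 m/s
Tip speed ratio:
  TSR = v_tip / v_wind = 74.917 / 9.0 = 8.324

8.324


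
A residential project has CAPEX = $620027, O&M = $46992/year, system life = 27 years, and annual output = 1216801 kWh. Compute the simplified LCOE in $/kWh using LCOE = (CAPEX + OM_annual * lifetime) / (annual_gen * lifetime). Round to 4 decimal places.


Total cost = CAPEX + OM * lifetime = 620027 + 46992 * 27 = 620027 + 1268784 = 1888811
Total generation = annual * lifetime = 1216801 * 27 = 32853627 kWh
LCOE = 1888811 / 32853627
LCOE = 0.0575 $/kWh

0.0575


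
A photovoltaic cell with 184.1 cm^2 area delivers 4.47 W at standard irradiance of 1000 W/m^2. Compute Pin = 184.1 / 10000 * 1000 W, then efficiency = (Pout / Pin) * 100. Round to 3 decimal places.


First compute the input power:
  Pin = area_cm2 / 10000 * G = 184.1 / 10000 * 1000 = 18.41 W
Then compute efficiency:
  Efficiency = (Pout / Pin) * 100 = (4.47 / 18.41) * 100
  Efficiency = 24.280%

24.280


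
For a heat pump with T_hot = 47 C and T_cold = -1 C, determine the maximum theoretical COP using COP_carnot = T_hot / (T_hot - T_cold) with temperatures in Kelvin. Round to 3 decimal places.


Convert to Kelvin:
  T_hot = 47 + 273.15 = 320.15 K
  T_cold = -1 + 273.15 = 272.15 K
Apply Carnot COP formula:
  COP = T_hot_K / (T_hot_K - T_cold_K) = 320.15 / 48.0
  COP = 6.670

6.670


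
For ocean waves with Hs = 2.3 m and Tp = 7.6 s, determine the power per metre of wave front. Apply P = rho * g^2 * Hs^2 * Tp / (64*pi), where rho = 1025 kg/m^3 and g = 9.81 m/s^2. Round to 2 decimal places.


Apply wave power formula:
  g^2 = 9.81^2 = 96.2361
  Hs^2 = 2.3^2 = 5.29
  Numerator = rho * g^2 * Hs^2 * Tp = 1025 * 96.2361 * 5.29 * 7.6 = 3965803.07
  Denominator = 64 * pi = 201.0619
  P = 3965803.07 / 201.0619 = 19724.29 W/m

19724.29


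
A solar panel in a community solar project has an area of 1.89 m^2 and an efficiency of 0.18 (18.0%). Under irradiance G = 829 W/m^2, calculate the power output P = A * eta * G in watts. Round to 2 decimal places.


Use the solar power formula P = A * eta * G.
Given: A = 1.89 m^2, eta = 0.18, G = 829 W/m^2
P = 1.89 * 0.18 * 829
P = 282.03 W

282.03


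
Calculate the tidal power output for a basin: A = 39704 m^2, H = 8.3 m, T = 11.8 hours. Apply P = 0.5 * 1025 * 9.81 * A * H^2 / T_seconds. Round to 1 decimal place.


Convert period to seconds: T = 11.8 * 3600 = 42480.0 s
H^2 = 8.3^2 = 68.89
P = 0.5 * rho * g * A * H^2 / T
P = 0.5 * 1025 * 9.81 * 39704 * 68.89 / 42480.0
P = 323719.5 W

323719.5


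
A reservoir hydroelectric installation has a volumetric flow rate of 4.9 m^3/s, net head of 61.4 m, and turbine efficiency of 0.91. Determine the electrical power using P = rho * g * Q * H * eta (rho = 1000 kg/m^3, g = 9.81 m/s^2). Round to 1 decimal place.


Apply the hydropower formula P = rho * g * Q * H * eta
rho * g = 1000 * 9.81 = 9810.0
P = 9810.0 * 4.9 * 61.4 * 0.91
P = 2685807.3 W

2685807.3


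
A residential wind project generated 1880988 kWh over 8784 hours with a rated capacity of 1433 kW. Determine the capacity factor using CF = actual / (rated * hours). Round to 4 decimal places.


Capacity factor = actual output / maximum possible output
Maximum possible = rated * hours = 1433 * 8784 = 12587472 kWh
CF = 1880988 / 12587472
CF = 0.1494

0.1494


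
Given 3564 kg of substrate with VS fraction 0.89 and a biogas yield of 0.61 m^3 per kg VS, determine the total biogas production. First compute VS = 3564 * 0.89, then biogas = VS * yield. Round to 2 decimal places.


Compute volatile solids:
  VS = mass * VS_fraction = 3564 * 0.89 = 3171.96 kg
Calculate biogas volume:
  Biogas = VS * specific_yield = 3171.96 * 0.61
  Biogas = 1934.90 m^3

1934.90


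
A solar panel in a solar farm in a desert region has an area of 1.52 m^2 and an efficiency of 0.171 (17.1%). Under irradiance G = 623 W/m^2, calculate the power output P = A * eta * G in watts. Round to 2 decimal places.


Use the solar power formula P = A * eta * G.
Given: A = 1.52 m^2, eta = 0.171, G = 623 W/m^2
P = 1.52 * 0.171 * 623
P = 161.93 W

161.93


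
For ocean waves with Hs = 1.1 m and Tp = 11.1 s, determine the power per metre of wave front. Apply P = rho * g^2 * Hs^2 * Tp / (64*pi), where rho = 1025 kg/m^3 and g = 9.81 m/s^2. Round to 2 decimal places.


Apply wave power formula:
  g^2 = 9.81^2 = 96.2361
  Hs^2 = 1.1^2 = 1.21
  Numerator = rho * g^2 * Hs^2 * Tp = 1025 * 96.2361 * 1.21 * 11.1 = 1324860.74
  Denominator = 64 * pi = 201.0619
  P = 1324860.74 / 201.0619 = 6589.32 W/m

6589.32


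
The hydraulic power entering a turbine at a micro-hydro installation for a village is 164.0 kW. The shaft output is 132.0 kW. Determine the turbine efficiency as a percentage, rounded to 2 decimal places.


Turbine efficiency = (output power / input power) * 100
eta = (132.0 / 164.0) * 100
eta = 80.49%

80.49


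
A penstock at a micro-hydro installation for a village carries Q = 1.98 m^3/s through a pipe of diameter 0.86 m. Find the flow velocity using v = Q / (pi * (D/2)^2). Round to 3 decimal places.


Compute pipe cross-sectional area:
  A = pi * (D/2)^2 = pi * (0.86/2)^2 = 0.5809 m^2
Calculate velocity:
  v = Q / A = 1.98 / 0.5809
  v = 3.409 m/s

3.409


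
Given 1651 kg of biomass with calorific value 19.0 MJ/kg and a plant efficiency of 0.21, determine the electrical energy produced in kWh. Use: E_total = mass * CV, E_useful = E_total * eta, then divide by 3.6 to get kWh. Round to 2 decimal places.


Total energy = mass * CV = 1651 * 19.0 = 31369.0 MJ
Useful energy = total * eta = 31369.0 * 0.21 = 6587.49 MJ
Convert to kWh: 6587.49 / 3.6
Useful energy = 1829.86 kWh

1829.86


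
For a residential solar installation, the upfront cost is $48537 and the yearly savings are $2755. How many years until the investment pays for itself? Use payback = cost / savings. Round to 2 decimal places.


Simple payback period = initial cost / annual savings
Payback = 48537 / 2755
Payback = 17.62 years

17.62


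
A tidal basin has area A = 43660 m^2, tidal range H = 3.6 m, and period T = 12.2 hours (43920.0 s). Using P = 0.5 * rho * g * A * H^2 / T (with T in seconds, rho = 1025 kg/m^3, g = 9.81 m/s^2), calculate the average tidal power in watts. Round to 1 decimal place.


Convert period to seconds: T = 12.2 * 3600 = 43920.0 s
H^2 = 3.6^2 = 12.96
P = 0.5 * rho * g * A * H^2 / T
P = 0.5 * 1025 * 9.81 * 43660 * 12.96 / 43920.0
P = 64772.3 W

64772.3


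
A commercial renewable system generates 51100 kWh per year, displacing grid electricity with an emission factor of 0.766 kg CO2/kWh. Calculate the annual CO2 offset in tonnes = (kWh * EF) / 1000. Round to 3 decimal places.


CO2 offset in kg = generation * emission_factor
CO2 offset = 51100 * 0.766 = 39142.6 kg
Convert to tonnes:
  CO2 offset = 39142.6 / 1000 = 39.143 tonnes

39.143


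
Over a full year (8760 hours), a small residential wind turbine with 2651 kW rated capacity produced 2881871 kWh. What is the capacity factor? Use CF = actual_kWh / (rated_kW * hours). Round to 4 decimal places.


Capacity factor = actual output / maximum possible output
Maximum possible = rated * hours = 2651 * 8760 = 23222760 kWh
CF = 2881871 / 23222760
CF = 0.1241

0.1241


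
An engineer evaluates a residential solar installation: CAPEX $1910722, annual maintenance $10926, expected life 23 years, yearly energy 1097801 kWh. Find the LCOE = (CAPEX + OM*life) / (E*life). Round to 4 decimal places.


Total cost = CAPEX + OM * lifetime = 1910722 + 10926 * 23 = 1910722 + 251298 = 2162020
Total generation = annual * lifetime = 1097801 * 23 = 25249423 kWh
LCOE = 2162020 / 25249423
LCOE = 0.0856 $/kWh

0.0856


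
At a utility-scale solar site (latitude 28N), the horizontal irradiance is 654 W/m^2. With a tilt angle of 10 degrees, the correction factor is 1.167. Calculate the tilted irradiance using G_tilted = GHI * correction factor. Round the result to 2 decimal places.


Identify the given values:
  GHI = 654 W/m^2, tilt correction factor = 1.167
Apply the formula G_tilted = GHI * factor:
  G_tilted = 654 * 1.167
  G_tilted = 763.22 W/m^2

763.22


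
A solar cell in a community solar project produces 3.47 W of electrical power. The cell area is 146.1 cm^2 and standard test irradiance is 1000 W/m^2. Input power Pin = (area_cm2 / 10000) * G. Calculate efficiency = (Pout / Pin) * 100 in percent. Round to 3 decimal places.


First compute the input power:
  Pin = area_cm2 / 10000 * G = 146.1 / 10000 * 1000 = 14.61 W
Then compute efficiency:
  Efficiency = (Pout / Pin) * 100 = (3.47 / 14.61) * 100
  Efficiency = 23.751%

23.751


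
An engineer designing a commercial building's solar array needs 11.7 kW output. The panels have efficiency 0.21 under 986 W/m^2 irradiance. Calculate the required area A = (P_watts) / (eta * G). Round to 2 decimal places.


Convert target power to watts: P = 11.7 * 1000 = 11700.0 W
Compute denominator: eta * G = 0.21 * 986 = 207.06
Required area A = P / (eta * G) = 11700.0 / 207.06
A = 56.51 m^2

56.51


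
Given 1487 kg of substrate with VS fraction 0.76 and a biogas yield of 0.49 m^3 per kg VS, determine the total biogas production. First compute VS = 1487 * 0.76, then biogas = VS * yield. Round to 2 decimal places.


Compute volatile solids:
  VS = mass * VS_fraction = 1487 * 0.76 = 1130.12 kg
Calculate biogas volume:
  Biogas = VS * specific_yield = 1130.12 * 0.49
  Biogas = 553.76 m^3

553.76


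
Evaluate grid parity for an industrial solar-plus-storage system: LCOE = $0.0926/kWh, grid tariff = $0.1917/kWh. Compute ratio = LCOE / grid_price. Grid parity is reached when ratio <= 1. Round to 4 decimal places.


Compare LCOE to grid price:
  LCOE = $0.0926/kWh, Grid price = $0.1917/kWh
  Ratio = LCOE / grid_price = 0.0926 / 0.1917 = 0.4830
  Grid parity achieved (ratio <= 1)? yes

0.4830


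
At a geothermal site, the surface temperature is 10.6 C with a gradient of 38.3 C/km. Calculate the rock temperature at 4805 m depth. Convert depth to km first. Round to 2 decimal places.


Convert depth to km: 4805 / 1000 = 4.805 km
Temperature increase = gradient * depth_km = 38.3 * 4.805 = 184.03 C
Temperature at depth = T_surface + delta_T = 10.6 + 184.03
T = 194.63 C

194.63


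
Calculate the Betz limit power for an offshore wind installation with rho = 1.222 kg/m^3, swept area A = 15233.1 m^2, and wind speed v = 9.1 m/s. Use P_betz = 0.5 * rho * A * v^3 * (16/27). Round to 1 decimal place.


The Betz coefficient Cp_max = 16/27 = 0.5926
v^3 = 9.1^3 = 753.571
P_betz = 0.5 * rho * A * v^3 * Cp_max
P_betz = 0.5 * 1.222 * 15233.1 * 753.571 * 0.5926
P_betz = 4156328.8 W

4156328.8


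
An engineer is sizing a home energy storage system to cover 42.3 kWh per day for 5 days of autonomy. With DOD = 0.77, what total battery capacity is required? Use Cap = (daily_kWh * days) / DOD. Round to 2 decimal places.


Total energy needed = daily * days = 42.3 * 5 = 211.5 kWh
Account for depth of discharge:
  Cap = total_energy / DOD = 211.5 / 0.77
  Cap = 274.68 kWh

274.68
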